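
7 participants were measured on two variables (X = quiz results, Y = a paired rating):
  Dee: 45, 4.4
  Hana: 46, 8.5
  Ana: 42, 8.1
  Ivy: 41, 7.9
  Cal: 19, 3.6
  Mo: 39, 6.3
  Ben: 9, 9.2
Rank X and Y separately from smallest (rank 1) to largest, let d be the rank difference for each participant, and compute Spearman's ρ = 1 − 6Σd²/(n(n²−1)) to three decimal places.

Ranks of variable 1: 6, 7, 5, 4, 2, 3, 1
Ranks of variable 2: 2, 6, 5, 4, 1, 3, 7
d = r₁ − r₂: 4, 1, 0, 0, 1, 0, -6
d²: 16, 1, 0, 0, 1, 0, 36; Σd² = 54
ρ = 1 − 6·54/(7·48) = 1 − 324/336 = 0.036

0.036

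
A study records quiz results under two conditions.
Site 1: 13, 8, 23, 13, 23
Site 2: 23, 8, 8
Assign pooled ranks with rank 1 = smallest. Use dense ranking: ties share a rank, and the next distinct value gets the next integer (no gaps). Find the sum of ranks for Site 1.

Sorted (ascending): 8, 8, 8, 13, 13, 23, 23, 23
The 3 values of 8 share dense rank 1.
The 2 values of 13 share dense rank 2.
The 3 values of 23 share dense rank 3.
Site 1 values → pooled ranks: 13→2, 8→1, 23→3, 13→2, 23→3
Rank sum = 2 + 1 + 3 + 2 + 3 = 11

11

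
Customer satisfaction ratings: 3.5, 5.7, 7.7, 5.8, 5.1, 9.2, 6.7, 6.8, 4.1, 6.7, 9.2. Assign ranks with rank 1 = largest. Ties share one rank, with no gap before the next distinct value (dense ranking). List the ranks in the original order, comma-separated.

9, 6, 2, 5, 7, 1, 4, 3, 8, 4, 1

Sorted (descending): 9.2, 9.2, 7.7, 6.8, 6.7, 6.7, 5.8, 5.7, 5.1, 4.1, 3.5
The 2 values of 9.2 share dense rank 1.
The 2 values of 6.7 share dense rank 4.
Remaining distinct values take the next consecutive integers.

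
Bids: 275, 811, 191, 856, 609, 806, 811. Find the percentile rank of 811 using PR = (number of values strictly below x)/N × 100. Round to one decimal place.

57.1

N = 7.
Strictly below 811: 4. Equal to 811: 2.
PR = 4/7 × 100 = 57.1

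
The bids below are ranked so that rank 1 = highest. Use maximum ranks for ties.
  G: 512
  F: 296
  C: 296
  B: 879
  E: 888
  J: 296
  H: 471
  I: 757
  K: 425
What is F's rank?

9

Sorted (descending): 888, 879, 757, 512, 471, 425, 296, 296, 296
The 3 values of 296 occupy positions 7–9 → each gets rank 9.
F has value 296 → rank 9.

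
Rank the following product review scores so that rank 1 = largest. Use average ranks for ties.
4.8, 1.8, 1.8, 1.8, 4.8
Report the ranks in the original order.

1.5, 4, 4, 4, 1.5

Sorted (descending): 4.8, 4.8, 1.8, 1.8, 1.8
The 2 values of 4.8 occupy positions 1–2 → average rank (1+2)/2 = 1.5.
The 3 values of 1.8 occupy positions 3–5 → average rank 4.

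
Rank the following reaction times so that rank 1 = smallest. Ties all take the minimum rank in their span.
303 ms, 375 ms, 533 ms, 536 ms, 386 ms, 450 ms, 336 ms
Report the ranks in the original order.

1, 3, 6, 7, 4, 5, 2

Sorted (ascending): 303, 336, 375, 386, 450, 533, 536
No ties — each value takes its position as its rank.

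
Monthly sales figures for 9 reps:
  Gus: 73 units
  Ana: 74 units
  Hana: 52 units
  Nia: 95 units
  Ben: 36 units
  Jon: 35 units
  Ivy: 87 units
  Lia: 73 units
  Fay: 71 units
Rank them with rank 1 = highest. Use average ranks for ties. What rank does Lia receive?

4.5

Sorted (descending): 95, 87, 74, 73, 73, 71, 52, 36, 35
The 2 values of 73 occupy positions 4–5 → average rank (4+5)/2 = 4.5.
Lia has value 73 units → rank 4.5.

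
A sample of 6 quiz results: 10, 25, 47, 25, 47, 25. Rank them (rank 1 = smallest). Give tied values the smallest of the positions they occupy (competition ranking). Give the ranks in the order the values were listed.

1, 2, 5, 2, 5, 2

Sorted (ascending): 10, 25, 25, 25, 47, 47
The 3 values of 25 occupy positions 2–4 → each gets rank 2.
The 2 values of 47 occupy positions 5–6 → each gets rank 5.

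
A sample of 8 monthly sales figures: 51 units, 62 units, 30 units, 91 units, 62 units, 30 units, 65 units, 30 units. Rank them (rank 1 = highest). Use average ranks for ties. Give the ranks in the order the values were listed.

5, 3.5, 7, 1, 3.5, 7, 2, 7

Sorted (descending): 91, 65, 62, 62, 51, 30, 30, 30
The 2 values of 62 occupy positions 3–4 → average rank (3+4)/2 = 3.5.
The 3 values of 30 occupy positions 6–8 → average rank 7.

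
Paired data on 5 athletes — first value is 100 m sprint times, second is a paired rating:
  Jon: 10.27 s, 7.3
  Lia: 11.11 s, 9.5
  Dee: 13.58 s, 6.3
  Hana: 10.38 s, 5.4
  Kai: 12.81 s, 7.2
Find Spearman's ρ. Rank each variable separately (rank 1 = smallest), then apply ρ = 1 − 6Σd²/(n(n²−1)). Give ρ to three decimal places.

-0.200

Ranks of variable 1: 1, 3, 5, 2, 4
Ranks of variable 2: 4, 5, 2, 1, 3
d = r₁ − r₂: -3, -2, 3, 1, 1
d²: 9, 4, 9, 1, 1; Σd² = 24
ρ = 1 − 6·24/(5·24) = 1 − 144/120 = -0.200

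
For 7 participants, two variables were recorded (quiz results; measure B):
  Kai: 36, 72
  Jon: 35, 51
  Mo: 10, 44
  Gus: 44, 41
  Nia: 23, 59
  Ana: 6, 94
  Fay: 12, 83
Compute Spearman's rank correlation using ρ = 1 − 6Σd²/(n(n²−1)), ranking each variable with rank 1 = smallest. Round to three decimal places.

Ranks of variable 1: 6, 5, 2, 7, 4, 1, 3
Ranks of variable 2: 5, 3, 2, 1, 4, 7, 6
d = r₁ − r₂: 1, 2, 0, 6, 0, -6, -3
d²: 1, 4, 0, 36, 0, 36, 9; Σd² = 86
ρ = 1 − 6·86/(7·48) = 1 − 516/336 = -0.536

-0.536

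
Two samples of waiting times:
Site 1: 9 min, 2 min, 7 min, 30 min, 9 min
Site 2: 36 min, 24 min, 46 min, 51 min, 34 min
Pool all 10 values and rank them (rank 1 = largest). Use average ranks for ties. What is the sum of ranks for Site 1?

39

Sorted (descending): 51, 46, 36, 34, 30, 24, 9, 9, 7, 2
The 2 values of 9 occupy positions 7–8 → average rank (7+8)/2 = 7.5.
Site 1 values → pooled ranks: 9→7.5, 2→10, 7→9, 30→5, 9→7.5
Rank sum = 7.5 + 10 + 9 + 5 + 7.5 = 39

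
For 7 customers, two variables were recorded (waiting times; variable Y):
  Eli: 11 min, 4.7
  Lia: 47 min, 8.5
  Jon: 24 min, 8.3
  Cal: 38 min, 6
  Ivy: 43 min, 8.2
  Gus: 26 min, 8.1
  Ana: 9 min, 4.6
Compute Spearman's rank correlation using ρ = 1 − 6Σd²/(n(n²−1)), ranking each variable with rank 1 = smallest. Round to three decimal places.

Ranks of variable 1: 2, 7, 3, 5, 6, 4, 1
Ranks of variable 2: 2, 7, 6, 3, 5, 4, 1
d = r₁ − r₂: 0, 0, -3, 2, 1, 0, 0
d²: 0, 0, 9, 4, 1, 0, 0; Σd² = 14
ρ = 1 − 6·14/(7·48) = 1 − 84/336 = 0.750

0.750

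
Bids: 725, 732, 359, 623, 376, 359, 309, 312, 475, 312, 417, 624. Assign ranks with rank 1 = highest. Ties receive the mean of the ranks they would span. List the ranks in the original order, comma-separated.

Sorted (descending): 732, 725, 624, 623, 475, 417, 376, 359, 359, 312, 312, 309
The 2 values of 359 occupy positions 8–9 → average rank (8+9)/2 = 8.5.
The 2 values of 312 occupy positions 10–11 → average rank (10+11)/2 = 10.5.

2, 1, 8.5, 4, 7, 8.5, 12, 10.5, 5, 10.5, 6, 3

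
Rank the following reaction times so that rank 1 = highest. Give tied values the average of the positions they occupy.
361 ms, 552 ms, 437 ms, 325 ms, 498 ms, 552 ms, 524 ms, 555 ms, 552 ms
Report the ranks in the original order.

8, 3, 7, 9, 6, 3, 5, 1, 3

Sorted (descending): 555, 552, 552, 552, 524, 498, 437, 361, 325
The 3 values of 552 occupy positions 2–4 → average rank 3.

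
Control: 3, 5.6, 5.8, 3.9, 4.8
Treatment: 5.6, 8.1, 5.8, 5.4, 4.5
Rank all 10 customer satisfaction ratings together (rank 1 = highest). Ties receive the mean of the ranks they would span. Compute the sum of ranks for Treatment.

Sorted (descending): 8.1, 5.8, 5.8, 5.6, 5.6, 5.4, 4.8, 4.5, 3.9, 3
The 2 values of 5.8 occupy positions 2–3 → average rank (2+3)/2 = 2.5.
The 2 values of 5.6 occupy positions 4–5 → average rank (4+5)/2 = 4.5.
Treatment values → pooled ranks: 5.6→4.5, 8.1→1, 5.8→2.5, 5.4→6, 4.5→8
Rank sum = 4.5 + 1 + 2.5 + 6 + 8 = 22

22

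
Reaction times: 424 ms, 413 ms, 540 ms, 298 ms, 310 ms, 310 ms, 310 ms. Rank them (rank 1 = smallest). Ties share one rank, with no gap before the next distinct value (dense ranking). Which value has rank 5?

540

Sorted (ascending): 298, 310, 310, 310, 413, 424, 540
The 3 values of 310 share dense rank 2.
Remaining distinct values take the next consecutive integers.
Rank 5 → value 540.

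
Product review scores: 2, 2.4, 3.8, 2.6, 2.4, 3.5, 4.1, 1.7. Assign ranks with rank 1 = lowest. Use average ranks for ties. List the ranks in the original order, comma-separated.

Sorted (ascending): 1.7, 2, 2.4, 2.4, 2.6, 3.5, 3.8, 4.1
The 2 values of 2.4 occupy positions 3–4 → average rank (3+4)/2 = 3.5.

2, 3.5, 7, 5, 3.5, 6, 8, 1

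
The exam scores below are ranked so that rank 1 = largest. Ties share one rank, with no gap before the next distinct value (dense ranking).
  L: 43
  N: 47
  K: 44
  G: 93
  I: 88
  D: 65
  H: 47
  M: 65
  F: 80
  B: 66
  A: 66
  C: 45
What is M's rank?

Sorted (descending): 93, 88, 80, 66, 66, 65, 65, 47, 47, 45, 44, 43
The 2 values of 66 share dense rank 4.
The 2 values of 65 share dense rank 5.
The 2 values of 47 share dense rank 6.
Remaining distinct values take the next consecutive integers.
M has value 65 → rank 5.

5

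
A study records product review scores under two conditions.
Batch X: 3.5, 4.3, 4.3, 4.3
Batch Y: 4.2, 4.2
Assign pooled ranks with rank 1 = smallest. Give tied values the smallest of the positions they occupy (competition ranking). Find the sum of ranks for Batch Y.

4

Sorted (ascending): 3.5, 4.2, 4.2, 4.3, 4.3, 4.3
The 2 values of 4.2 occupy positions 2–3 → each gets rank 2.
The 3 values of 4.3 occupy positions 4–6 → each gets rank 4.
Batch Y values → pooled ranks: 4.2→2, 4.2→2
Rank sum = 2 + 2 = 4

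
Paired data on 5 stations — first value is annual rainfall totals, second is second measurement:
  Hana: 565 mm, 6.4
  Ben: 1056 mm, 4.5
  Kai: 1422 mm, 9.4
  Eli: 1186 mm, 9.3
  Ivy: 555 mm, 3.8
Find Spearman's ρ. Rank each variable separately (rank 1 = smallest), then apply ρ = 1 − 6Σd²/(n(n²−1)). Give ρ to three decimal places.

0.900

Ranks of variable 1: 2, 3, 5, 4, 1
Ranks of variable 2: 3, 2, 5, 4, 1
d = r₁ − r₂: -1, 1, 0, 0, 0
d²: 1, 1, 0, 0, 0; Σd² = 2
ρ = 1 − 6·2/(5·24) = 1 − 12/120 = 0.900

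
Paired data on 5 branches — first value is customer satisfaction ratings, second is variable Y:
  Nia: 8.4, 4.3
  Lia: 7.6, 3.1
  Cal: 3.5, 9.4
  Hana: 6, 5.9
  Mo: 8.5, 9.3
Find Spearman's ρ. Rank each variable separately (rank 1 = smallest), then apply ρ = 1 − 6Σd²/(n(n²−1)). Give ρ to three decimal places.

Ranks of variable 1: 4, 3, 1, 2, 5
Ranks of variable 2: 2, 1, 5, 3, 4
d = r₁ − r₂: 2, 2, -4, -1, 1
d²: 4, 4, 16, 1, 1; Σd² = 26
ρ = 1 − 6·26/(5·24) = 1 − 156/120 = -0.300

-0.300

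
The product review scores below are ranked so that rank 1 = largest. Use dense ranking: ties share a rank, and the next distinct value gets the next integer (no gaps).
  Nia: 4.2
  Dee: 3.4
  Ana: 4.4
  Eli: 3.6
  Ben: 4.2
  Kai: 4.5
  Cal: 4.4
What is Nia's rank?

3

Sorted (descending): 4.5, 4.4, 4.4, 4.2, 4.2, 3.6, 3.4
The 2 values of 4.4 share dense rank 2.
The 2 values of 4.2 share dense rank 3.
Remaining distinct values take the next consecutive integers.
Nia has value 4.2 → rank 3.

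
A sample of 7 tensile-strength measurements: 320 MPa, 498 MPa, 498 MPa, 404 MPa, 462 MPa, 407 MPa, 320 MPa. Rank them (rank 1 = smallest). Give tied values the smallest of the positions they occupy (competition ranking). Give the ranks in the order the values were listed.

Sorted (ascending): 320, 320, 404, 407, 462, 498, 498
The 2 values of 320 occupy positions 1–2 → each gets rank 1.
The 2 values of 498 occupy positions 6–7 → each gets rank 6.

1, 6, 6, 3, 5, 4, 1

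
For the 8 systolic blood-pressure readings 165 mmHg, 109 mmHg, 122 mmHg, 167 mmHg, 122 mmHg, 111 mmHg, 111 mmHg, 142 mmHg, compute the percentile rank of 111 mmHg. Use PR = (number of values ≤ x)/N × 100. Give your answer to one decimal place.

N = 8.
Strictly below 111: 1. Equal to 111: 2.
PR = 3/8 × 100 = 37.5

37.5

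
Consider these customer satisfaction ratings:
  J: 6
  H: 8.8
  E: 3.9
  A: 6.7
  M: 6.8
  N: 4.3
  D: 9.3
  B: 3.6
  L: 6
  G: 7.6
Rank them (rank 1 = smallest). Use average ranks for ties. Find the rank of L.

Sorted (ascending): 3.6, 3.9, 4.3, 6, 6, 6.7, 6.8, 7.6, 8.8, 9.3
The 2 values of 6 occupy positions 4–5 → average rank (4+5)/2 = 4.5.
L has value 6 → rank 4.5.

4.5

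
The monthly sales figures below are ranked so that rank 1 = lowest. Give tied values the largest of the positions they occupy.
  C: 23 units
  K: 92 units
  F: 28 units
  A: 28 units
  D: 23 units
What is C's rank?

2

Sorted (ascending): 23, 23, 28, 28, 92
The 2 values of 23 occupy positions 1–2 → each gets rank 2.
The 2 values of 28 occupy positions 3–4 → each gets rank 4.
C has value 23 units → rank 2.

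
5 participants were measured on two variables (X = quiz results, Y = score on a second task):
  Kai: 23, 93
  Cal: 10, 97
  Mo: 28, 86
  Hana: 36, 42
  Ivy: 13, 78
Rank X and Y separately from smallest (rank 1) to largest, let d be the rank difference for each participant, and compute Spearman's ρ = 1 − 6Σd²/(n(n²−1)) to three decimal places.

Ranks of variable 1: 3, 1, 4, 5, 2
Ranks of variable 2: 4, 5, 3, 1, 2
d = r₁ − r₂: -1, -4, 1, 4, 0
d²: 1, 16, 1, 16, 0; Σd² = 34
ρ = 1 − 6·34/(5·24) = 1 − 204/120 = -0.700

-0.700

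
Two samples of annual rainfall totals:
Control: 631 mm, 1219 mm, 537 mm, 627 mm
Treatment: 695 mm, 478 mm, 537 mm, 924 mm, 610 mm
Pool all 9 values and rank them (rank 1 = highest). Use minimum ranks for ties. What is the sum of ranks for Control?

17

Sorted (descending): 1219, 924, 695, 631, 627, 610, 537, 537, 478
The 2 values of 537 occupy positions 7–8 → each gets rank 7.
Control values → pooled ranks: 631→4, 1219→1, 537→7, 627→5
Rank sum = 4 + 1 + 7 + 5 = 17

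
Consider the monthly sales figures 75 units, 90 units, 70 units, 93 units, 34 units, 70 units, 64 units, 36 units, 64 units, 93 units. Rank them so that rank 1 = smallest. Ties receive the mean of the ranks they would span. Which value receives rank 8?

Sorted (ascending): 34, 36, 64, 64, 70, 70, 75, 90, 93, 93
The 2 values of 64 occupy positions 3–4 → average rank (3+4)/2 = 3.5.
The 2 values of 70 occupy positions 5–6 → average rank (5+6)/2 = 5.5.
The 2 values of 93 occupy positions 9–10 → average rank (9+10)/2 = 9.5.
Rank 8 → value 90.

90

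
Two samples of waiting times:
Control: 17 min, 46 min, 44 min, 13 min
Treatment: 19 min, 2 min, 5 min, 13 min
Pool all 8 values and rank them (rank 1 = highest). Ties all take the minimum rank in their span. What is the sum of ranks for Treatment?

Sorted (descending): 46, 44, 19, 17, 13, 13, 5, 2
The 2 values of 13 occupy positions 5–6 → each gets rank 5.
Treatment values → pooled ranks: 19→3, 2→8, 5→7, 13→5
Rank sum = 3 + 8 + 7 + 5 = 23

23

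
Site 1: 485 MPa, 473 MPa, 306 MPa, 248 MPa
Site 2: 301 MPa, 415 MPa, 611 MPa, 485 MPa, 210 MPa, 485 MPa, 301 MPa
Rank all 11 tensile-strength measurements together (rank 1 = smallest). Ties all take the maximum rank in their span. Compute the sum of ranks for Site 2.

Sorted (ascending): 210, 248, 301, 301, 306, 415, 473, 485, 485, 485, 611
The 2 values of 301 occupy positions 3–4 → each gets rank 4.
The 3 values of 485 occupy positions 8–10 → each gets rank 10.
Site 2 values → pooled ranks: 301→4, 415→6, 611→11, 485→10, 210→1, 485→10, 301→4
Rank sum = 4 + 6 + 11 + 10 + 1 + 10 + 4 = 46

46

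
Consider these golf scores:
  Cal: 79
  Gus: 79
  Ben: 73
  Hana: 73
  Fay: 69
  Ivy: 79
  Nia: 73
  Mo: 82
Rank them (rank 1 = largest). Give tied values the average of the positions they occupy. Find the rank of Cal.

3

Sorted (descending): 82, 79, 79, 79, 73, 73, 73, 69
The 3 values of 79 occupy positions 2–4 → average rank 3.
The 3 values of 73 occupy positions 5–7 → average rank 6.
Cal has value 79 → rank 3.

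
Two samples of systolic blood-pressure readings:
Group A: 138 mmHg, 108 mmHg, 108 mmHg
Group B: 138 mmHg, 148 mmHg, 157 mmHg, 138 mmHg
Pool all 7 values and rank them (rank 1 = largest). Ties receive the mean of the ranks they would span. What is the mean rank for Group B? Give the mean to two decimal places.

2.75

Sorted (descending): 157, 148, 138, 138, 138, 108, 108
The 3 values of 138 occupy positions 3–5 → average rank 4.
The 2 values of 108 occupy positions 6–7 → average rank (6+7)/2 = 6.5.
Group B values → pooled ranks: 138→4, 148→2, 157→1, 138→4
Mean rank = (4 + 2 + 1 + 4) / 4 = 2.75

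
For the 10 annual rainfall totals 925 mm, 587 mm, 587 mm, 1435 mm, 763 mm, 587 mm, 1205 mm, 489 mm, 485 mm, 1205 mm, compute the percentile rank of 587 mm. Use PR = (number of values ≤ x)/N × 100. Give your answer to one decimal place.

50.0

N = 10.
Strictly below 587: 2. Equal to 587: 3.
PR = 5/10 × 100 = 50.0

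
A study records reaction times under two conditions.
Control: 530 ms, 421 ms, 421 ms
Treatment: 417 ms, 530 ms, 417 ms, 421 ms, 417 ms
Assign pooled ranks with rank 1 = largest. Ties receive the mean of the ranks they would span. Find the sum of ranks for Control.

Sorted (descending): 530, 530, 421, 421, 421, 417, 417, 417
The 2 values of 530 occupy positions 1–2 → average rank (1+2)/2 = 1.5.
The 3 values of 421 occupy positions 3–5 → average rank 4.
The 3 values of 417 occupy positions 6–8 → average rank 7.
Control values → pooled ranks: 530→1.5, 421→4, 421→4
Rank sum = 1.5 + 4 + 4 = 9.5

9.5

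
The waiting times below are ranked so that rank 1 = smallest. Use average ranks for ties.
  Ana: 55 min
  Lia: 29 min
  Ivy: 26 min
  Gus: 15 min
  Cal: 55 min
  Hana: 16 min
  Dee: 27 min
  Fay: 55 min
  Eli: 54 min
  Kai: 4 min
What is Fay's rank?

Sorted (ascending): 4, 15, 16, 26, 27, 29, 54, 55, 55, 55
The 3 values of 55 occupy positions 8–10 → average rank 9.
Fay has value 55 min → rank 9.

9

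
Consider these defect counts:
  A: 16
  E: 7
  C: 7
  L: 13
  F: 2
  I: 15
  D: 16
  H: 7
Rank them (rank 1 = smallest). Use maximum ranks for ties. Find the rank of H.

Sorted (ascending): 2, 7, 7, 7, 13, 15, 16, 16
The 3 values of 7 occupy positions 2–4 → each gets rank 4.
The 2 values of 16 occupy positions 7–8 → each gets rank 8.
H has value 7 → rank 4.

4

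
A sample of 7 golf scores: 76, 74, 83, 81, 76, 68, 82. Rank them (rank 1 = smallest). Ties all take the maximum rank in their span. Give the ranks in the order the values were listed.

4, 2, 7, 5, 4, 1, 6

Sorted (ascending): 68, 74, 76, 76, 81, 82, 83
The 2 values of 76 occupy positions 3–4 → each gets rank 4.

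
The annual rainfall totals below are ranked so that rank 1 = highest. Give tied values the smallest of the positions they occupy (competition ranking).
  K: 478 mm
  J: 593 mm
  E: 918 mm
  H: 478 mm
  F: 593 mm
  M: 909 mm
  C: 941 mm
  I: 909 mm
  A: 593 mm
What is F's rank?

Sorted (descending): 941, 918, 909, 909, 593, 593, 593, 478, 478
The 2 values of 909 occupy positions 3–4 → each gets rank 3.
The 3 values of 593 occupy positions 5–7 → each gets rank 5.
The 2 values of 478 occupy positions 8–9 → each gets rank 8.
F has value 593 mm → rank 5.

5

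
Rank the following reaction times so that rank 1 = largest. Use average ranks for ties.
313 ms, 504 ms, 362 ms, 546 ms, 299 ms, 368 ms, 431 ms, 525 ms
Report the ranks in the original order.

Sorted (descending): 546, 525, 504, 431, 368, 362, 313, 299
No ties — each value takes its position as its rank.

7, 3, 6, 1, 8, 5, 4, 2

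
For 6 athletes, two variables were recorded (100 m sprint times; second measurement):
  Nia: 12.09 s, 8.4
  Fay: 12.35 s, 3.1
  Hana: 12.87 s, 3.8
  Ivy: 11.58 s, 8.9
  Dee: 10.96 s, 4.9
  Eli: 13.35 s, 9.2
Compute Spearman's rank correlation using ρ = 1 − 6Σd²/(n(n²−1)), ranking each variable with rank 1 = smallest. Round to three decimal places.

0.086

Ranks of variable 1: 3, 4, 5, 2, 1, 6
Ranks of variable 2: 4, 1, 2, 5, 3, 6
d = r₁ − r₂: -1, 3, 3, -3, -2, 0
d²: 1, 9, 9, 9, 4, 0; Σd² = 32
ρ = 1 − 6·32/(6·35) = 1 − 192/210 = 0.086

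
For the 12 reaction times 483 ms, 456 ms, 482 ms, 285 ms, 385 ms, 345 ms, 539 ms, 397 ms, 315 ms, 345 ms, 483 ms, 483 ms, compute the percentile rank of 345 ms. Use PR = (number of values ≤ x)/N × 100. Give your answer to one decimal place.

N = 12.
Strictly below 345: 2. Equal to 345: 2.
PR = 4/12 × 100 = 33.3

33.3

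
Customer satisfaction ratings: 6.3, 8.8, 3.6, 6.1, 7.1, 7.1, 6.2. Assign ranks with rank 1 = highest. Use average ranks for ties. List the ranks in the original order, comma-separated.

Sorted (descending): 8.8, 7.1, 7.1, 6.3, 6.2, 6.1, 3.6
The 2 values of 7.1 occupy positions 2–3 → average rank (2+3)/2 = 2.5.

4, 1, 7, 6, 2.5, 2.5, 5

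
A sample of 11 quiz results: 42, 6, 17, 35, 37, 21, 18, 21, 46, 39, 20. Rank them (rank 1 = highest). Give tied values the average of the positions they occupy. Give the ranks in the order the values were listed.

2, 11, 10, 5, 4, 6.5, 9, 6.5, 1, 3, 8

Sorted (descending): 46, 42, 39, 37, 35, 21, 21, 20, 18, 17, 6
The 2 values of 21 occupy positions 6–7 → average rank (6+7)/2 = 6.5.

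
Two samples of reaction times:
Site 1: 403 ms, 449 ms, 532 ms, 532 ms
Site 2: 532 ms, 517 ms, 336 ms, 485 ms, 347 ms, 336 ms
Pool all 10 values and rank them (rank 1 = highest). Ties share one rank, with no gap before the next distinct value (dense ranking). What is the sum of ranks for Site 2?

Sorted (descending): 532, 532, 532, 517, 485, 449, 403, 347, 336, 336
The 3 values of 532 share dense rank 1.
The 2 values of 336 share dense rank 7.
Remaining distinct values take the next consecutive integers.
Site 2 values → pooled ranks: 532→1, 517→2, 336→7, 485→3, 347→6, 336→7
Rank sum = 1 + 2 + 7 + 3 + 6 + 7 = 26

26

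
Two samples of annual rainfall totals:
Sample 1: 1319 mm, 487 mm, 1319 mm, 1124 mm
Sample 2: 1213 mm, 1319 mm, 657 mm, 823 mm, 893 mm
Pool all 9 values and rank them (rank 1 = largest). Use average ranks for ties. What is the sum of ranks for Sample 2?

Sorted (descending): 1319, 1319, 1319, 1213, 1124, 893, 823, 657, 487
The 3 values of 1319 occupy positions 1–3 → average rank 2.
Sample 2 values → pooled ranks: 1213→4, 1319→2, 657→8, 823→7, 893→6
Rank sum = 4 + 2 + 8 + 7 + 6 = 27

27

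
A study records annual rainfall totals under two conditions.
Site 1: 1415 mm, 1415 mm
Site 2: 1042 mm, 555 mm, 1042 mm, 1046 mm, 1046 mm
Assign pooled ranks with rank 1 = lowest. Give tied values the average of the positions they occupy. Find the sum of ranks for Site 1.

13

Sorted (ascending): 555, 1042, 1042, 1046, 1046, 1415, 1415
The 2 values of 1042 occupy positions 2–3 → average rank (2+3)/2 = 2.5.
The 2 values of 1046 occupy positions 4–5 → average rank (4+5)/2 = 4.5.
The 2 values of 1415 occupy positions 6–7 → average rank (6+7)/2 = 6.5.
Site 1 values → pooled ranks: 1415→6.5, 1415→6.5
Rank sum = 6.5 + 6.5 = 13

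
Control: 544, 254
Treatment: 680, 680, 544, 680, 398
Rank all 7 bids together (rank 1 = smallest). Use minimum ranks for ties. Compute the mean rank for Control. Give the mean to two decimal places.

2.00

Sorted (ascending): 254, 398, 544, 544, 680, 680, 680
The 2 values of 544 occupy positions 3–4 → each gets rank 3.
The 3 values of 680 occupy positions 5–7 → each gets rank 5.
Control values → pooled ranks: 544→3, 254→1
Mean rank = (3 + 1) / 2 = 2.00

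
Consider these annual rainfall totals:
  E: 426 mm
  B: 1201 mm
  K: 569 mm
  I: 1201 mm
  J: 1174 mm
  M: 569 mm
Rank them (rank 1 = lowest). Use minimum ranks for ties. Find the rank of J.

Sorted (ascending): 426, 569, 569, 1174, 1201, 1201
The 2 values of 569 occupy positions 2–3 → each gets rank 2.
The 2 values of 1201 occupy positions 5–6 → each gets rank 5.
J has value 1174 mm → rank 4.

4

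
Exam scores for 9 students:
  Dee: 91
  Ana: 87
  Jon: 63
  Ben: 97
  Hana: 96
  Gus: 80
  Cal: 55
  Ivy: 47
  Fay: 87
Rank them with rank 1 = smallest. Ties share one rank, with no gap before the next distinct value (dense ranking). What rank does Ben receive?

8

Sorted (ascending): 47, 55, 63, 80, 87, 87, 91, 96, 97
The 2 values of 87 share dense rank 5.
Remaining distinct values take the next consecutive integers.
Ben has value 97 → rank 8.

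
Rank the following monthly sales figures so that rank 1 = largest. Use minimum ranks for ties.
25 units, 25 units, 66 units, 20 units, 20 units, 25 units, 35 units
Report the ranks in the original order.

Sorted (descending): 66, 35, 25, 25, 25, 20, 20
The 3 values of 25 occupy positions 3–5 → each gets rank 3.
The 2 values of 20 occupy positions 6–7 → each gets rank 6.

3, 3, 1, 6, 6, 3, 2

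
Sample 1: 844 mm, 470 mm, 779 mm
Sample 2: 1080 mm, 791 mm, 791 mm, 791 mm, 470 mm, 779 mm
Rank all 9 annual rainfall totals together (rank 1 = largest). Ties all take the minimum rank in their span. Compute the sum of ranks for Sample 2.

24

Sorted (descending): 1080, 844, 791, 791, 791, 779, 779, 470, 470
The 3 values of 791 occupy positions 3–5 → each gets rank 3.
The 2 values of 779 occupy positions 6–7 → each gets rank 6.
The 2 values of 470 occupy positions 8–9 → each gets rank 8.
Sample 2 values → pooled ranks: 1080→1, 791→3, 791→3, 791→3, 470→8, 779→6
Rank sum = 1 + 3 + 3 + 3 + 8 + 6 = 24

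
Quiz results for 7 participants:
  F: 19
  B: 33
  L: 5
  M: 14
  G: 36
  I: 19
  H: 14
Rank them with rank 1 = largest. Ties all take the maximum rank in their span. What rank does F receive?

4

Sorted (descending): 36, 33, 19, 19, 14, 14, 5
The 2 values of 19 occupy positions 3–4 → each gets rank 4.
The 2 values of 14 occupy positions 5–6 → each gets rank 6.
F has value 19 → rank 4.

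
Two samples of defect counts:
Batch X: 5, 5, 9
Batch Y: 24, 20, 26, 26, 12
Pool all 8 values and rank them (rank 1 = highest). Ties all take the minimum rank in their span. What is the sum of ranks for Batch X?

Sorted (descending): 26, 26, 24, 20, 12, 9, 5, 5
The 2 values of 26 occupy positions 1–2 → each gets rank 1.
The 2 values of 5 occupy positions 7–8 → each gets rank 7.
Batch X values → pooled ranks: 5→7, 5→7, 9→6
Rank sum = 7 + 7 + 6 = 20

20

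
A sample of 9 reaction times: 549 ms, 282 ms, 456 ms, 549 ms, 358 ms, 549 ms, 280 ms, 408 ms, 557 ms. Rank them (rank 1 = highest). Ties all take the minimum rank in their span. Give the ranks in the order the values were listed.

Sorted (descending): 557, 549, 549, 549, 456, 408, 358, 282, 280
The 3 values of 549 occupy positions 2–4 → each gets rank 2.

2, 8, 5, 2, 7, 2, 9, 6, 1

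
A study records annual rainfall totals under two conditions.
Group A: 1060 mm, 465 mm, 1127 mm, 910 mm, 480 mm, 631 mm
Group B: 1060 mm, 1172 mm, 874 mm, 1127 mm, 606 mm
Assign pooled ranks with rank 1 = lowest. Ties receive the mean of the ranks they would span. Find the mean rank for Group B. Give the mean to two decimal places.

Sorted (ascending): 465, 480, 606, 631, 874, 910, 1060, 1060, 1127, 1127, 1172
The 2 values of 1060 occupy positions 7–8 → average rank (7+8)/2 = 7.5.
The 2 values of 1127 occupy positions 9–10 → average rank (9+10)/2 = 9.5.
Group B values → pooled ranks: 1060→7.5, 1172→11, 874→5, 1127→9.5, 606→3
Mean rank = (7.5 + 11 + 5 + 9.5 + 3) / 5 = 7.20

7.20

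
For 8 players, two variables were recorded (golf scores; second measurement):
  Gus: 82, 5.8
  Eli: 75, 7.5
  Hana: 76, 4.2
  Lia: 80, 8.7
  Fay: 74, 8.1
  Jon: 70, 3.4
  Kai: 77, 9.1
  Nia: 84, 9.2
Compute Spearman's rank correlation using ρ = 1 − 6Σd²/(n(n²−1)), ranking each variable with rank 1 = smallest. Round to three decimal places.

Ranks of variable 1: 7, 3, 4, 6, 2, 1, 5, 8
Ranks of variable 2: 3, 4, 2, 6, 5, 1, 7, 8
d = r₁ − r₂: 4, -1, 2, 0, -3, 0, -2, 0
d²: 16, 1, 4, 0, 9, 0, 4, 0; Σd² = 34
ρ = 1 − 6·34/(8·63) = 1 − 204/504 = 0.595

0.595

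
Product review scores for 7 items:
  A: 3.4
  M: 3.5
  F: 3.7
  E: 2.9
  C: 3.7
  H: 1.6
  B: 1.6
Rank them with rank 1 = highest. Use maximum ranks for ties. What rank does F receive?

2

Sorted (descending): 3.7, 3.7, 3.5, 3.4, 2.9, 1.6, 1.6
The 2 values of 3.7 occupy positions 1–2 → each gets rank 2.
The 2 values of 1.6 occupy positions 6–7 → each gets rank 7.
F has value 3.7 → rank 2.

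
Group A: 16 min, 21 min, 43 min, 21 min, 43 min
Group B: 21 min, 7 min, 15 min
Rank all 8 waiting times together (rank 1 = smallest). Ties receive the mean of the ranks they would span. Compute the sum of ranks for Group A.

Sorted (ascending): 7, 15, 16, 21, 21, 21, 43, 43
The 3 values of 21 occupy positions 4–6 → average rank 5.
The 2 values of 43 occupy positions 7–8 → average rank (7+8)/2 = 7.5.
Group A values → pooled ranks: 16→3, 21→5, 43→7.5, 21→5, 43→7.5
Rank sum = 3 + 5 + 7.5 + 5 + 7.5 = 28

28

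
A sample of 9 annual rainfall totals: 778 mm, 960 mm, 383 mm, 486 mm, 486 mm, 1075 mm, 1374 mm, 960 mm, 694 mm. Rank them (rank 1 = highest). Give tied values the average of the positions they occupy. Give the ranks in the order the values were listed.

Sorted (descending): 1374, 1075, 960, 960, 778, 694, 486, 486, 383
The 2 values of 960 occupy positions 3–4 → average rank (3+4)/2 = 3.5.
The 2 values of 486 occupy positions 7–8 → average rank (7+8)/2 = 7.5.

5, 3.5, 9, 7.5, 7.5, 2, 1, 3.5, 6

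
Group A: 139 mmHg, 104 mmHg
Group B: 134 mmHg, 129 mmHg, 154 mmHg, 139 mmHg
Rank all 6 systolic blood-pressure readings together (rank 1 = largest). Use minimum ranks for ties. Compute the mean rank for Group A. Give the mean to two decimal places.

4.00

Sorted (descending): 154, 139, 139, 134, 129, 104
The 2 values of 139 occupy positions 2–3 → each gets rank 2.
Group A values → pooled ranks: 139→2, 104→6
Mean rank = (2 + 6) / 2 = 4.00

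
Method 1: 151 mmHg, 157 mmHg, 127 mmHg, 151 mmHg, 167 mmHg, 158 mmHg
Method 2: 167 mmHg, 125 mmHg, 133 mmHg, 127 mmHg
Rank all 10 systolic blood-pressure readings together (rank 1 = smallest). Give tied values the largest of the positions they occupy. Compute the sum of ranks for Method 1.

40

Sorted (ascending): 125, 127, 127, 133, 151, 151, 157, 158, 167, 167
The 2 values of 127 occupy positions 2–3 → each gets rank 3.
The 2 values of 151 occupy positions 5–6 → each gets rank 6.
The 2 values of 167 occupy positions 9–10 → each gets rank 10.
Method 1 values → pooled ranks: 151→6, 157→7, 127→3, 151→6, 167→10, 158→8
Rank sum = 6 + 7 + 3 + 6 + 10 + 8 = 40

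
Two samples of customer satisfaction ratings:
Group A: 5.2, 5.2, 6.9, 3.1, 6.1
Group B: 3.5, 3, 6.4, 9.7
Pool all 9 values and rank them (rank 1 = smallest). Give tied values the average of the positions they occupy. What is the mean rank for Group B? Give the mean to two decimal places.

5.00

Sorted (ascending): 3, 3.1, 3.5, 5.2, 5.2, 6.1, 6.4, 6.9, 9.7
The 2 values of 5.2 occupy positions 4–5 → average rank (4+5)/2 = 4.5.
Group B values → pooled ranks: 3.5→3, 3→1, 6.4→7, 9.7→9
Mean rank = (3 + 1 + 7 + 9) / 4 = 5.00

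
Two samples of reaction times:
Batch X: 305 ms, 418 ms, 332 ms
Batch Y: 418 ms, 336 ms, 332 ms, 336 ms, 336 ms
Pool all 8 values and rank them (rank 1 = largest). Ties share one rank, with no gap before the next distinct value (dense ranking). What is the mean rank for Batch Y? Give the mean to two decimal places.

Sorted (descending): 418, 418, 336, 336, 336, 332, 332, 305
The 2 values of 418 share dense rank 1.
The 3 values of 336 share dense rank 2.
The 2 values of 332 share dense rank 3.
Remaining distinct values take the next consecutive integers.
Batch Y values → pooled ranks: 418→1, 336→2, 332→3, 336→2, 336→2
Mean rank = (1 + 2 + 3 + 2 + 2) / 5 = 2.00

2.00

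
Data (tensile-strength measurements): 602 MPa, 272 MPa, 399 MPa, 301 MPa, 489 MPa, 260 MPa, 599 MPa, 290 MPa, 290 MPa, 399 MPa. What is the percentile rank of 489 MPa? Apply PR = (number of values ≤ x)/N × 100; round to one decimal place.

80.0

N = 10.
Strictly below 489: 7. Equal to 489: 1.
PR = 8/10 × 100 = 80.0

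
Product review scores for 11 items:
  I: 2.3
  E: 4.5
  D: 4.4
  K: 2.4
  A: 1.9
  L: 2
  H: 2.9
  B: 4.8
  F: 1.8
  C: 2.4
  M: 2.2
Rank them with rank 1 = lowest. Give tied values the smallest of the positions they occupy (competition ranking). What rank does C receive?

6

Sorted (ascending): 1.8, 1.9, 2, 2.2, 2.3, 2.4, 2.4, 2.9, 4.4, 4.5, 4.8
The 2 values of 2.4 occupy positions 6–7 → each gets rank 6.
C has value 2.4 → rank 6.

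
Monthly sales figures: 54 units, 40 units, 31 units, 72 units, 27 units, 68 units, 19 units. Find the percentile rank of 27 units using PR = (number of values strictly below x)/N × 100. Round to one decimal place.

N = 7.
Strictly below 27: 1. Equal to 27: 1.
PR = 1/7 × 100 = 14.3

14.3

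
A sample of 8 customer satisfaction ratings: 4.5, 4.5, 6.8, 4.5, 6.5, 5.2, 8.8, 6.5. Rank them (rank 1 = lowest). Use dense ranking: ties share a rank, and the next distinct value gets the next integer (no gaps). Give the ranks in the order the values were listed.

Sorted (ascending): 4.5, 4.5, 4.5, 5.2, 6.5, 6.5, 6.8, 8.8
The 3 values of 4.5 share dense rank 1.
The 2 values of 6.5 share dense rank 3.
Remaining distinct values take the next consecutive integers.

1, 1, 4, 1, 3, 2, 5, 3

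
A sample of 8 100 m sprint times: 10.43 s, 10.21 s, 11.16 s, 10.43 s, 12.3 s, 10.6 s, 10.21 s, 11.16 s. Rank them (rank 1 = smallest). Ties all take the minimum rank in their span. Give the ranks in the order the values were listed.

3, 1, 6, 3, 8, 5, 1, 6

Sorted (ascending): 10.21, 10.21, 10.43, 10.43, 10.6, 11.16, 11.16, 12.3
The 2 values of 10.21 occupy positions 1–2 → each gets rank 1.
The 2 values of 10.43 occupy positions 3–4 → each gets rank 3.
The 2 values of 11.16 occupy positions 6–7 → each gets rank 6.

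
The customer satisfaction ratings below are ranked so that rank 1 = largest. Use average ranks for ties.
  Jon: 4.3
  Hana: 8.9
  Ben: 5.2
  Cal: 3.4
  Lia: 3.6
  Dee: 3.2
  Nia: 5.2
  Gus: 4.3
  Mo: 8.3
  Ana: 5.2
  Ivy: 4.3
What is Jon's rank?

Sorted (descending): 8.9, 8.3, 5.2, 5.2, 5.2, 4.3, 4.3, 4.3, 3.6, 3.4, 3.2
The 3 values of 5.2 occupy positions 3–5 → average rank 4.
The 3 values of 4.3 occupy positions 6–8 → average rank 7.
Jon has value 4.3 → rank 7.

7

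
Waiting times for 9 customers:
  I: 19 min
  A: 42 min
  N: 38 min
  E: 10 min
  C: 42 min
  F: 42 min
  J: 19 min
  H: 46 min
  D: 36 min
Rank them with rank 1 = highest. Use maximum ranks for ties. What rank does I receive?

8

Sorted (descending): 46, 42, 42, 42, 38, 36, 19, 19, 10
The 3 values of 42 occupy positions 2–4 → each gets rank 4.
The 2 values of 19 occupy positions 7–8 → each gets rank 8.
I has value 19 min → rank 8.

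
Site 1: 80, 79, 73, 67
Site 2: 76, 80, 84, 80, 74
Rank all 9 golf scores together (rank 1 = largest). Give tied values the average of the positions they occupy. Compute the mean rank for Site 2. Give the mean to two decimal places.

4.00

Sorted (descending): 84, 80, 80, 80, 79, 76, 74, 73, 67
The 3 values of 80 occupy positions 2–4 → average rank 3.
Site 2 values → pooled ranks: 76→6, 80→3, 84→1, 80→3, 74→7
Mean rank = (6 + 3 + 1 + 3 + 7) / 5 = 4.00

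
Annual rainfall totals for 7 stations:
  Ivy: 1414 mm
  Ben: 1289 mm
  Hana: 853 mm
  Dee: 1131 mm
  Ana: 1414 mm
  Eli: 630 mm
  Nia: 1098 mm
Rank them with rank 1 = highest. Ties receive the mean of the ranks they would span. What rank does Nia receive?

Sorted (descending): 1414, 1414, 1289, 1131, 1098, 853, 630
The 2 values of 1414 occupy positions 1–2 → average rank (1+2)/2 = 1.5.
Nia has value 1098 mm → rank 5.

5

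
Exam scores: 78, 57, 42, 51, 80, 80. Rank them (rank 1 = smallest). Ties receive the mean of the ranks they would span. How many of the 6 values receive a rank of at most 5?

4

Sorted (ascending): 42, 51, 57, 78, 80, 80
The 2 values of 80 occupy positions 5–6 → average rank (5+6)/2 = 5.5.
Ranks ≤ 5: {1, 2, 3, 4} → 4 values.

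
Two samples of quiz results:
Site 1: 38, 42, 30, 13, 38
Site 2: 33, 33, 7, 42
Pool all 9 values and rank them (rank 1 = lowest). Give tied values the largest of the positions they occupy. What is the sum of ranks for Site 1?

Sorted (ascending): 7, 13, 30, 33, 33, 38, 38, 42, 42
The 2 values of 33 occupy positions 4–5 → each gets rank 5.
The 2 values of 38 occupy positions 6–7 → each gets rank 7.
The 2 values of 42 occupy positions 8–9 → each gets rank 9.
Site 1 values → pooled ranks: 38→7, 42→9, 30→3, 13→2, 38→7
Rank sum = 7 + 9 + 3 + 2 + 7 = 28

28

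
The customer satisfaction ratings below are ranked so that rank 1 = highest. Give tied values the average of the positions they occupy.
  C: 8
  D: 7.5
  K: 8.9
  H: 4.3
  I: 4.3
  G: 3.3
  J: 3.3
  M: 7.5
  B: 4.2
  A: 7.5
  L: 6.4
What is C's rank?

2

Sorted (descending): 8.9, 8, 7.5, 7.5, 7.5, 6.4, 4.3, 4.3, 4.2, 3.3, 3.3
The 3 values of 7.5 occupy positions 3–5 → average rank 4.
The 2 values of 4.3 occupy positions 7–8 → average rank (7+8)/2 = 7.5.
The 2 values of 3.3 occupy positions 10–11 → average rank (10+11)/2 = 10.5.
C has value 8 → rank 2.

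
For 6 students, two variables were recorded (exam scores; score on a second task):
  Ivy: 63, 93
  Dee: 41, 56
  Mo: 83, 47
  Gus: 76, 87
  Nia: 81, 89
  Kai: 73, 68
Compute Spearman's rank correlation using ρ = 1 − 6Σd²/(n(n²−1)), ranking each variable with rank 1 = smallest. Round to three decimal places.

-0.200

Ranks of variable 1: 2, 1, 6, 4, 5, 3
Ranks of variable 2: 6, 2, 1, 4, 5, 3
d = r₁ − r₂: -4, -1, 5, 0, 0, 0
d²: 16, 1, 25, 0, 0, 0; Σd² = 42
ρ = 1 − 6·42/(6·35) = 1 − 252/210 = -0.200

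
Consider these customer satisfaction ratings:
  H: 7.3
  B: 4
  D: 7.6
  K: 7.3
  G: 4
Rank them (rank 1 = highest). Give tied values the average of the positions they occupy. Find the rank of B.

4.5

Sorted (descending): 7.6, 7.3, 7.3, 4, 4
The 2 values of 7.3 occupy positions 2–3 → average rank (2+3)/2 = 2.5.
The 2 values of 4 occupy positions 4–5 → average rank (4+5)/2 = 4.5.
B has value 4 → rank 4.5.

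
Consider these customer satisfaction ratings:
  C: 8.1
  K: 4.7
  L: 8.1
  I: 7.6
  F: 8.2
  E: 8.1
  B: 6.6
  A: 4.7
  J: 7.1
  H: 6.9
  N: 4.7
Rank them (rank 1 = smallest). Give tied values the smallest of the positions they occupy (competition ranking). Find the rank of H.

5

Sorted (ascending): 4.7, 4.7, 4.7, 6.6, 6.9, 7.1, 7.6, 8.1, 8.1, 8.1, 8.2
The 3 values of 4.7 occupy positions 1–3 → each gets rank 1.
The 3 values of 8.1 occupy positions 8–10 → each gets rank 8.
H has value 6.9 → rank 5.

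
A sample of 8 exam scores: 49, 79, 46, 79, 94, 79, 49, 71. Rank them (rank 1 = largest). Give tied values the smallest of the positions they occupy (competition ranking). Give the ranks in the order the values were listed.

Sorted (descending): 94, 79, 79, 79, 71, 49, 49, 46
The 3 values of 79 occupy positions 2–4 → each gets rank 2.
The 2 values of 49 occupy positions 6–7 → each gets rank 6.

6, 2, 8, 2, 1, 2, 6, 5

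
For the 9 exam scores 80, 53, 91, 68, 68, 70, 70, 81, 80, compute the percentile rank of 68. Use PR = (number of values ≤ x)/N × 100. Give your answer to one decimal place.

33.3

N = 9.
Strictly below 68: 1. Equal to 68: 2.
PR = 3/9 × 100 = 33.3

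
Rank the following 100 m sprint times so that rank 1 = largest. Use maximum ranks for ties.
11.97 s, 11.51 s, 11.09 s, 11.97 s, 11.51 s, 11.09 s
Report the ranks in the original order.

Sorted (descending): 11.97, 11.97, 11.51, 11.51, 11.09, 11.09
The 2 values of 11.97 occupy positions 1–2 → each gets rank 2.
The 2 values of 11.51 occupy positions 3–4 → each gets rank 4.
The 2 values of 11.09 occupy positions 5–6 → each gets rank 6.

2, 4, 6, 2, 4, 6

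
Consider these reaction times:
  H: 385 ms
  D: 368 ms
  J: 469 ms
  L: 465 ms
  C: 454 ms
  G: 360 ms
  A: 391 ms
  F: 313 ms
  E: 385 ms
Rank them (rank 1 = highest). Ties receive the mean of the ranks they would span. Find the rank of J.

1

Sorted (descending): 469, 465, 454, 391, 385, 385, 368, 360, 313
The 2 values of 385 occupy positions 5–6 → average rank (5+6)/2 = 5.5.
J has value 469 ms → rank 1.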